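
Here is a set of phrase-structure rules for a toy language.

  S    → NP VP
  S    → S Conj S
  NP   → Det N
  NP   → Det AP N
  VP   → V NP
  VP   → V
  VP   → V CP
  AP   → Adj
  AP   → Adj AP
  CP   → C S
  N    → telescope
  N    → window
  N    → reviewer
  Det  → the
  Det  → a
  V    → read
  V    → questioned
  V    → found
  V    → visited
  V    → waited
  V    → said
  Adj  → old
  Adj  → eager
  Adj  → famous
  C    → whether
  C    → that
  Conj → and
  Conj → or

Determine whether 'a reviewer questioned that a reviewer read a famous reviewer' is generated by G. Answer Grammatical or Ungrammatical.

Grammatical

S
  NP
    Det: a
    N: reviewer
  VP
    V: questioned
    CP
      C: that
      S
        NP
          Det: a
          N: reviewer
        VP
          V: read
          NP
            Det: a
            AP
              Adj: famous
            N: reviewer
The bracketing above is licensed at every node by one of the given productions, with S at the root.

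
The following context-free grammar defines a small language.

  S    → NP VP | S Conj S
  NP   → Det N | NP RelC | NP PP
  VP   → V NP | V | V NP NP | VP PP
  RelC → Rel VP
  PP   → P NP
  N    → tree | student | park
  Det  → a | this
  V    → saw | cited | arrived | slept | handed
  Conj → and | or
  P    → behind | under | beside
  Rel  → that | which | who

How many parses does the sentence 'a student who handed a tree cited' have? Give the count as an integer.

[S [NP [NP [Det a] [N student]] [RelC [Rel who] [VP [V handed] [NP [Det a] [N tree]]]]] [VP [V cited]]]
No rule offers an alternative attachment or grouping for any span, so this is the only derivation.

1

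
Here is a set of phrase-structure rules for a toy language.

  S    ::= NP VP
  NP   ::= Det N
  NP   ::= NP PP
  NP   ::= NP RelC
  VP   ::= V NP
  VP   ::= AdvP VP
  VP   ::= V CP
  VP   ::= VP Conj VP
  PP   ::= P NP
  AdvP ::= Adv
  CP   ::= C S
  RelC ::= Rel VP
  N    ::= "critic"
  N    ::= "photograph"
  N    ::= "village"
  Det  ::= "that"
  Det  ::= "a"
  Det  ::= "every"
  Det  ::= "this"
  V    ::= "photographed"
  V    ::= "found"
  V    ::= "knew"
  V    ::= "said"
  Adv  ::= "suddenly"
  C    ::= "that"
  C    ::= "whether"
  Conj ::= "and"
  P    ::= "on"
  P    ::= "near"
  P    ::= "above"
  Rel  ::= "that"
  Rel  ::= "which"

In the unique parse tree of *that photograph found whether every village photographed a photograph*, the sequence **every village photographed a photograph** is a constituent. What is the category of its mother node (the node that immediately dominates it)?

[S [NP [Det that] [N photograph]] [VP [V found] [CP [C whether] [S [NP [Det every] [N village]] [VP [V photographed] [NP [Det a] [N photograph]]]]]]]
The span 'every village photographed a photograph' is the S node built by S → NP VP.
Its mother is the CP built by CP → C S.

CP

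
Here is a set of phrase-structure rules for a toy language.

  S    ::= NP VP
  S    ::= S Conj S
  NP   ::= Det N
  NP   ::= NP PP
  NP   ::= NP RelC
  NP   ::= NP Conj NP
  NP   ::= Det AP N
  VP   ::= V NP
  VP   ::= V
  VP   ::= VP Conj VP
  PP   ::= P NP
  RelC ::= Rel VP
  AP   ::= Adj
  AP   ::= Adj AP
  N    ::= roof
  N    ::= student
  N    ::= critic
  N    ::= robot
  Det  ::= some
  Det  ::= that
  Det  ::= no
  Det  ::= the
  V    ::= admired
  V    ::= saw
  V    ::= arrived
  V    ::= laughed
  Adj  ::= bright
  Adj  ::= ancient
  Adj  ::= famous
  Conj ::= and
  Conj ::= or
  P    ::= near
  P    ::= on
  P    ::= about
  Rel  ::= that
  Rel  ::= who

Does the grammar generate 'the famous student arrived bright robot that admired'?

Ungrammatical

A V word can never sit immediately before an Adj word in any string this grammar generates, so the substring 'arrived bright' rules out a derivation.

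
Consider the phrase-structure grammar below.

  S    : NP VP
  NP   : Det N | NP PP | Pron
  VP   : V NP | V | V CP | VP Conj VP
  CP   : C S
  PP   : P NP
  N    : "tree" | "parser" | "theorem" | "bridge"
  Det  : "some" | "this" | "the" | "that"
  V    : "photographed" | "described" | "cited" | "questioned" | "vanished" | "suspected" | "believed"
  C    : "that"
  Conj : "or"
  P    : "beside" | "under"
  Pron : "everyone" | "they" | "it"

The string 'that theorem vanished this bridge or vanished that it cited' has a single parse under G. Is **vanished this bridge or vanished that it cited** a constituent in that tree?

Yes

[S [NP [Det that] [N theorem]] [VP [VP [V vanished] [NP [Det this] [N bridge]]] [Conj or] [VP [V vanished] [CP [C that] [S [NP [Pron it]] [VP [V cited]]]]]]]
The words 'vanished this bridge or vanished that it cited' are exhaustively dominated by a single VP node (built by VP → VP Conj VP), so they form a constituent.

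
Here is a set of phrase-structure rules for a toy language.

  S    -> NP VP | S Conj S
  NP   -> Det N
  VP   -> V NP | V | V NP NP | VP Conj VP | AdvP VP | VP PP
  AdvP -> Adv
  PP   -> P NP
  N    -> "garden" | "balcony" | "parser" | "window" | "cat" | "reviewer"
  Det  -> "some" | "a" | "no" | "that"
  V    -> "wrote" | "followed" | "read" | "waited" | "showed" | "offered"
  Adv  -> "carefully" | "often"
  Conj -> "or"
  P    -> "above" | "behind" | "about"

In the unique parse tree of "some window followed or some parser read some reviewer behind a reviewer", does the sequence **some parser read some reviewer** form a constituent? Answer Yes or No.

[S [S [NP [Det some] [N window]] [VP [V followed]]] [Conj or] [S [NP [Det some] [N parser]] [VP [VP [V read] [NP [Det some] [N reviewer]]] [PP [P behind] [NP [Det a] [N reviewer]]]]]]
The smallest constituent containing 'some parser read some reviewer' is the S spanning 'some parser read some reviewer behind a reviewer'; no single node in the tree dominates exactly the given words.

No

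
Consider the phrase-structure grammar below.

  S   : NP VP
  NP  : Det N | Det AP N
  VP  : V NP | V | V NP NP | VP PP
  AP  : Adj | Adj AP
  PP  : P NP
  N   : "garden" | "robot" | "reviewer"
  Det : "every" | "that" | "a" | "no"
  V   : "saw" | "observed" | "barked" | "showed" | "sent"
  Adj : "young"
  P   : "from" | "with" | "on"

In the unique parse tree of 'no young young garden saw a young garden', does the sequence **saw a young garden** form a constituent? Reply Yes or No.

[S [NP [Det no] [AP [Adj young] [AP [Adj young]]] [N garden]] [VP [V saw] [NP [Det a] [AP [Adj young]] [N garden]]]]
The words 'saw a young garden' are exhaustively dominated by a single VP node (built by VP → V NP), so they form a constituent.

Yes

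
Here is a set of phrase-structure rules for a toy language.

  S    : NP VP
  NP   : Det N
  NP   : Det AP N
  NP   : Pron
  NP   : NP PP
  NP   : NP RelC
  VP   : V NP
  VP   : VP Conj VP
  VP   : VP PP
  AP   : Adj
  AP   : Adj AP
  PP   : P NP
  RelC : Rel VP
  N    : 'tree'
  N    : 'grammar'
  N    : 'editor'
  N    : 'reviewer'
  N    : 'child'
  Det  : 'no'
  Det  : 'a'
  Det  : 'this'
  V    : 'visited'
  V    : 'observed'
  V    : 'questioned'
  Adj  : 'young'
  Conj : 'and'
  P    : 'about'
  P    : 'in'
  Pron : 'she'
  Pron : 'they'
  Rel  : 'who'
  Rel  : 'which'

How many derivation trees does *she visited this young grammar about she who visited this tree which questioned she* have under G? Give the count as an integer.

7

Two of the 7 distinct bracketings:
[S [NP [Pron she]] [VP [V visited] [NP [NP [Det this] [AP [Adj young]] [N grammar]] [PP [P about] [NP [NP [Pron she]] [RelC [Rel who] [VP [V visited] [NP [NP [Det this] [N tree]] [RelC [Rel which] [VP [V questioned] [NP [Pron she]]]]]]]]]]]]
[S [NP [Pron she]] [VP [V visited] [NP [NP [Det this] [AP [Adj young]] [N grammar]] [PP [P about] [NP [NP [NP [Pron she]] [RelC [Rel who] [VP [V visited] [NP [Det this] [N tree]]]]] [RelC [Rel which] [VP [V questioned] [NP [Pron she]]]]]]]]]
The trees differ in how a recursive rule is bracketed over the same span.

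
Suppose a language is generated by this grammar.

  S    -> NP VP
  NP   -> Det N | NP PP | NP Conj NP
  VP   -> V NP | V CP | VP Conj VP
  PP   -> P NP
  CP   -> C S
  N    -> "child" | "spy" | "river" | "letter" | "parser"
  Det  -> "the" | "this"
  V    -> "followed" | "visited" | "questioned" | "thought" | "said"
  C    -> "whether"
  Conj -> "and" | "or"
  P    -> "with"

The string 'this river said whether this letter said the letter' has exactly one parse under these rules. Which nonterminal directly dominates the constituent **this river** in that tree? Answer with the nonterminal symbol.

S

[S [NP [Det this] [N river]] [VP [V said] [CP [C whether] [S [NP [Det this] [N letter]] [VP [V said] [NP [Det the] [N letter]]]]]]]
The span 'this river' is the NP node built by NP → Det N.
Its mother is the S built by S → NP VP.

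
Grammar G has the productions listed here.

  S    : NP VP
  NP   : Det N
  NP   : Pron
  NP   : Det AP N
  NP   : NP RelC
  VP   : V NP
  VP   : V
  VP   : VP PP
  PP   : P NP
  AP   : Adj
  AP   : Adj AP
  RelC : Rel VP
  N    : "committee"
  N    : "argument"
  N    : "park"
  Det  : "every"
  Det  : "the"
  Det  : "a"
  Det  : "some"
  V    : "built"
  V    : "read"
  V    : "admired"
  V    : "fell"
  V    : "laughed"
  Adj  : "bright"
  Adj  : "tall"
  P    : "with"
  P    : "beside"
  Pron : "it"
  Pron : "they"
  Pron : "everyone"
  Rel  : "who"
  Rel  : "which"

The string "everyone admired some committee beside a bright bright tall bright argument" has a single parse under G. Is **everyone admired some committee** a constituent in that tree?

[S [NP [Pron everyone]] [VP [VP [V admired] [NP [Det some] [N committee]]] [PP [P beside] [NP [Det a] [AP [Adj bright] [AP [Adj bright] [AP [Adj tall] [AP [Adj bright]]]]] [N argument]]]]]
The smallest constituent containing 'everyone admired some committee' is the S spanning 'everyone admired some committee beside a bright bright tall bright argument'; no single node in the tree dominates exactly the given words.

No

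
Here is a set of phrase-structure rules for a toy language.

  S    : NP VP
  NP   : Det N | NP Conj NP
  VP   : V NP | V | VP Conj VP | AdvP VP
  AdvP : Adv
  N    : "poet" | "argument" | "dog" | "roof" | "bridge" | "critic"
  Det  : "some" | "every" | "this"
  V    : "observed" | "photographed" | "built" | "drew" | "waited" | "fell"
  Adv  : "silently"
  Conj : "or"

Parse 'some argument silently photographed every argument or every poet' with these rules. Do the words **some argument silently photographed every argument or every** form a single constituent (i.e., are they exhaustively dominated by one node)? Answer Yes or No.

[S [NP [Det some] [N argument]] [VP [AdvP [Adv silently]] [VP [V photographed] [NP [NP [Det every] [N argument]] [Conj or] [NP [Det every] [N poet]]]]]]
The smallest constituent containing 'some argument silently photographed every argument or every' is the S spanning 'some argument silently photographed every argument or every poet'; no single node in the tree dominates exactly the given words.

No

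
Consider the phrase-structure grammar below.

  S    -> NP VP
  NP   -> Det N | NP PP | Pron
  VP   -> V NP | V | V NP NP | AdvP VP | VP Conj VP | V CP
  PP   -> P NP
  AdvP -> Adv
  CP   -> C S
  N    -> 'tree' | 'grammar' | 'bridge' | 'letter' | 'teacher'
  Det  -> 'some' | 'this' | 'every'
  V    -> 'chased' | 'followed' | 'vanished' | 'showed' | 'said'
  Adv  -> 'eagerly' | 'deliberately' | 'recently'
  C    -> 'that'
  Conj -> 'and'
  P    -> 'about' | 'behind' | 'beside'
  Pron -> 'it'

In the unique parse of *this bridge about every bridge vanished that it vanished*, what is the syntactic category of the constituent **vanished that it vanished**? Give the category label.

VP

[S [NP [NP [Det this] [N bridge]] [PP [P about] [NP [Det every] [N bridge]]]] [VP [V vanished] [CP [C that] [S [NP [Pron it]] [VP [V vanished]]]]]]
The span 'vanished that it vanished' is the VP node built by VP → V CP.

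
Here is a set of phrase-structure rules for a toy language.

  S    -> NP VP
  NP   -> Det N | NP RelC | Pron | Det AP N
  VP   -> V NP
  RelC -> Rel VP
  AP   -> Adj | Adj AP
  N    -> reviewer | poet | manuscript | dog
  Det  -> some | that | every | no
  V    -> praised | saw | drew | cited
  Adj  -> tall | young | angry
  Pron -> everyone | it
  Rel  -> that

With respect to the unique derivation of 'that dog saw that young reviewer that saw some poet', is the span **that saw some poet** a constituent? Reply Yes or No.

[S [NP [Det that] [N dog]] [VP [V saw] [NP [NP [Det that] [AP [Adj young]] [N reviewer]] [RelC [Rel that] [VP [V saw] [NP [Det some] [N poet]]]]]]]
The words 'that saw some poet' are exhaustively dominated by a single RelC node (built by RelC → Rel VP), so they form a constituent.

Yes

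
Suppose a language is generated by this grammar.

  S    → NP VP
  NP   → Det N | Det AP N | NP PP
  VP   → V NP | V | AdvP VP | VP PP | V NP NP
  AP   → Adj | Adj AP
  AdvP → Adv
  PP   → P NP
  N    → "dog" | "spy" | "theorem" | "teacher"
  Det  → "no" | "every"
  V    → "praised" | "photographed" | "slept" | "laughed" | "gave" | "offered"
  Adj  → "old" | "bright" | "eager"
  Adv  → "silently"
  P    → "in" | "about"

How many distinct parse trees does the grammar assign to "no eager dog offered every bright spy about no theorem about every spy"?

Two of the 5 distinct bracketings:
[S [NP [Det no] [AP [Adj eager]] [N dog]] [VP [V offered] [NP [NP [Det every] [AP [Adj bright]] [N spy]] [PP [P about] [NP [NP [Det no] [N theorem]] [PP [P about] [NP [Det every] [N spy]]]]]]]]
[S [NP [Det no] [AP [Adj eager]] [N dog]] [VP [V offered] [NP [NP [NP [Det every] [AP [Adj bright]] [N spy]] [PP [P about] [NP [Det no] [N theorem]]]] [PP [P about] [NP [Det every] [N spy]]]]]]
The trees differ in how a recursive rule is bracketed over the same span.

5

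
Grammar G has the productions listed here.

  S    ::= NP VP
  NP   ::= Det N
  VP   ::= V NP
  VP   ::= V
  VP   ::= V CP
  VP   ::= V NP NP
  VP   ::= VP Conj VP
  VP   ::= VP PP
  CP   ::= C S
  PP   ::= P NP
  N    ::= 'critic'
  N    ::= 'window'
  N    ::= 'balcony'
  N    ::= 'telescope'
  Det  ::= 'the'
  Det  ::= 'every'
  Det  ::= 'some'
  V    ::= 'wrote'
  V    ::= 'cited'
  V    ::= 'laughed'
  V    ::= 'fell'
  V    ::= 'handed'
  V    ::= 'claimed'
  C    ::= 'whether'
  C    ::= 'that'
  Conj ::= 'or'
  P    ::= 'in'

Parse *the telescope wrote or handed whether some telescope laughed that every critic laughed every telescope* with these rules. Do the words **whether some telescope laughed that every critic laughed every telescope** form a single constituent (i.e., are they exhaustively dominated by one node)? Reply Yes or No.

Yes

[S [NP [Det the] [N telescope]] [VP [VP [V wrote]] [Conj or] [VP [V handed] [CP [C whether] [S [NP [Det some] [N telescope]] [VP [V laughed] [CP [C that] [S [NP [Det every] [N critic]] [VP [V laughed] [NP [Det every] [N telescope]]]]]]]]]]]
The words 'whether some telescope laughed that every critic laughed every telescope' are exhaustively dominated by a single CP node (built by CP → C S), so they form a constituent.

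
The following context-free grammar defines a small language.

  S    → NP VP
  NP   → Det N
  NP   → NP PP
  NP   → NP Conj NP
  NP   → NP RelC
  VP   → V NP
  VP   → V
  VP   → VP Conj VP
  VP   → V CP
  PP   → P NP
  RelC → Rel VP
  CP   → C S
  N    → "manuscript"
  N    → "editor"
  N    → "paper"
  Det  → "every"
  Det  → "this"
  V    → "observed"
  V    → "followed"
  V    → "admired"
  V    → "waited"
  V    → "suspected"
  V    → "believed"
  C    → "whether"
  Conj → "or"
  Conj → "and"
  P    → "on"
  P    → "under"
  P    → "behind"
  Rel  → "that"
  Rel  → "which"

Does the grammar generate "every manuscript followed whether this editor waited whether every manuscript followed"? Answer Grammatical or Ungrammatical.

S
  NP
    Det: every
    N: manuscript
  VP
    V: followed
    CP
      C: whether
      S
        NP
          Det: this
          N: editor
        VP
          V: waited
          CP
            C: whether
            S
              NP
                Det: every
                N: manuscript
              VP
                V: followed
Each bracket corresponds to one application of a listed rule, so the string is derivable from S.

Grammatical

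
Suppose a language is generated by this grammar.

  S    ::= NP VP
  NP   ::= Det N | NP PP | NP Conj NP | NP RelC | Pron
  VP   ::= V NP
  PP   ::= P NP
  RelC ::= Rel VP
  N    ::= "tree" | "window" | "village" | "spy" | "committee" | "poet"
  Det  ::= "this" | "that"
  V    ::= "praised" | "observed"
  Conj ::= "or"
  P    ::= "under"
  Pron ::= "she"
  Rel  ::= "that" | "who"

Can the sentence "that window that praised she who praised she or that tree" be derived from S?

Ungrammatical

For S → NP VP, every NP-prefix leaves a non-VP remainder: after 'that window' the remainder is not a VP; after 'that window that praised she' the remainder is not a VP; after 'that window that praised she who praised she' the remainder is not a VP.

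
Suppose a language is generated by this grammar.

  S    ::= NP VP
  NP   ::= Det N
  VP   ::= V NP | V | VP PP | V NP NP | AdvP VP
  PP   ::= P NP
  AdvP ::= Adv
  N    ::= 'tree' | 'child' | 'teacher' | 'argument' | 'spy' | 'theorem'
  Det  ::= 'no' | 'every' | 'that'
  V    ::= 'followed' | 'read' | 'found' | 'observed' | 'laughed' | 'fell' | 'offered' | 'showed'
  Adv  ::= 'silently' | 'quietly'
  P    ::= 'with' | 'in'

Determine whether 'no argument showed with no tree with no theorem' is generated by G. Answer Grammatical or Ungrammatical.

[S [NP [Det no] [N argument]] [VP [VP [VP [V showed]] [PP [P with] [NP [Det no] [N tree]]]] [PP [P with] [NP [Det no] [N theorem]]]]]
Each bracket corresponds to one application of a listed rule, so the string is derivable from S.

Grammatical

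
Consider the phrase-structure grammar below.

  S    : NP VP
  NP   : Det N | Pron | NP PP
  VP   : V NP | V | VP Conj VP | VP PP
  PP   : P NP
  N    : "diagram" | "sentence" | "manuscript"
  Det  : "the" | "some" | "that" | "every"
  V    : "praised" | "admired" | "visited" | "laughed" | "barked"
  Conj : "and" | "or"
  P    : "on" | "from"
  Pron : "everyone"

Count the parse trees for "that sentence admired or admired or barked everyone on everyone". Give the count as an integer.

Two of the 7 distinct bracketings:
[S [NP [Det that] [N sentence]] [VP [VP [V admired]] [Conj or] [VP [VP [V admired]] [Conj or] [VP [V barked] [NP [NP [Pron everyone]] [PP [P on] [NP [Pron everyone]]]]]]]]
[S [NP [Det that] [N sentence]] [VP [VP [V admired]] [Conj or] [VP [VP [V admired]] [Conj or] [VP [VP [V barked] [NP [Pron everyone]]] [PP [P on] [NP [Pron everyone]]]]]]]
The difference turns on whether NP → NP PP is used at the relevant span, versus an alternative expansion of NP.

7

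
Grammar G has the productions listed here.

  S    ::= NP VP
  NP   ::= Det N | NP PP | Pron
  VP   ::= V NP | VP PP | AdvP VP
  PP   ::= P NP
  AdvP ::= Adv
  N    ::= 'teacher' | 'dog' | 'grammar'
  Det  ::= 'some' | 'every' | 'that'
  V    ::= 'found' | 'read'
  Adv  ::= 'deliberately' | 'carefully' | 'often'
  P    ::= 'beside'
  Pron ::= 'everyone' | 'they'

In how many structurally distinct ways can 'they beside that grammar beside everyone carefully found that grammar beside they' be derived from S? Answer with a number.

Two of the 6 distinct bracketings:
[S [NP [NP [Pron they]] [PP [P beside] [NP [NP [Det that] [N grammar]] [PP [P beside] [NP [Pron everyone]]]]]] [VP [VP [AdvP [Adv carefully]] [VP [V found] [NP [Det that] [N grammar]]]] [PP [P beside] [NP [Pron they]]]]]
[S [NP [NP [Pron they]] [PP [P beside] [NP [NP [Det that] [N grammar]] [PP [P beside] [NP [Pron everyone]]]]]] [VP [AdvP [Adv carefully]] [VP [V found] [NP [NP [Det that] [N grammar]] [PP [P beside] [NP [Pron they]]]]]]]
The difference turns on whether VP → VP PP is used at the relevant span, versus an alternative expansion of VP.

6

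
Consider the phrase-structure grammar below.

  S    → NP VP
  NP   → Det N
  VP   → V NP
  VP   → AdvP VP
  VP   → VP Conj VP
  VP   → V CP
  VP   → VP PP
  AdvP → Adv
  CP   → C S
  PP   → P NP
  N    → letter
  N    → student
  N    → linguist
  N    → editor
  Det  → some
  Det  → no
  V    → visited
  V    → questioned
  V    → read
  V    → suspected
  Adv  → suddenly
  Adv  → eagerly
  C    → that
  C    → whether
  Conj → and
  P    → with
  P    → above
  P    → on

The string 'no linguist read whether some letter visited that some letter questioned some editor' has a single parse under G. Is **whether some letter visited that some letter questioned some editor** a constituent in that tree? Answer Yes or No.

[S [NP [Det no] [N linguist]] [VP [V read] [CP [C whether] [S [NP [Det some] [N letter]] [VP [V visited] [CP [C that] [S [NP [Det some] [N letter]] [VP [V questioned] [NP [Det some] [N editor]]]]]]]]]]
The words 'whether some letter visited that some letter questioned some editor' are exhaustively dominated by a single CP node (built by CP → C S), so they form a constituent.

Yes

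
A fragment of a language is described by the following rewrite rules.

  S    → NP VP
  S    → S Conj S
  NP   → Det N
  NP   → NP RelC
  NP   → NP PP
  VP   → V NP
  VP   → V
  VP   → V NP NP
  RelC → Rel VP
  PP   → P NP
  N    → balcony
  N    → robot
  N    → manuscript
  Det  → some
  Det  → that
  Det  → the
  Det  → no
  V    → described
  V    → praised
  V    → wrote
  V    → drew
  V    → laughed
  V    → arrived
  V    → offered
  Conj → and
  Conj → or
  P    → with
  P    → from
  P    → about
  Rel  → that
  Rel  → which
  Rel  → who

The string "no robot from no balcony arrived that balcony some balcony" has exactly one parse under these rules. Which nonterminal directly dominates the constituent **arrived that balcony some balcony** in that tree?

S

[S [NP [NP [Det no] [N robot]] [PP [P from] [NP [Det no] [N balcony]]]] [VP [V arrived] [NP [Det that] [N balcony]] [NP [Det some] [N balcony]]]]
The span 'arrived that balcony some balcony' is the VP node built by VP → V NP NP.
Its mother is the S built by S → NP VP.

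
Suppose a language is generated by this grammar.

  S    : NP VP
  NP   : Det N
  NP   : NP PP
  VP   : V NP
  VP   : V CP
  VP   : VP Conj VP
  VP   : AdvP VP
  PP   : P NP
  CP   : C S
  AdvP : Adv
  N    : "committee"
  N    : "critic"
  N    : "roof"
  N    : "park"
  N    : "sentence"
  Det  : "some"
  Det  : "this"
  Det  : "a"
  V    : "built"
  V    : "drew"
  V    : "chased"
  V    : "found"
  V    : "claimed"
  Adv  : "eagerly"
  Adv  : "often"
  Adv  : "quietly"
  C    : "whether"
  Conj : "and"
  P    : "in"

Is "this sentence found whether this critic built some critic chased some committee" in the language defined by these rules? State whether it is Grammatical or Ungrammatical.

For S → NP VP, the only prefix that parses as NP is 'this sentence', but the remainder 'found whether this critic built some critic chased some committee' is not a VP under these rules.

Ungrammatical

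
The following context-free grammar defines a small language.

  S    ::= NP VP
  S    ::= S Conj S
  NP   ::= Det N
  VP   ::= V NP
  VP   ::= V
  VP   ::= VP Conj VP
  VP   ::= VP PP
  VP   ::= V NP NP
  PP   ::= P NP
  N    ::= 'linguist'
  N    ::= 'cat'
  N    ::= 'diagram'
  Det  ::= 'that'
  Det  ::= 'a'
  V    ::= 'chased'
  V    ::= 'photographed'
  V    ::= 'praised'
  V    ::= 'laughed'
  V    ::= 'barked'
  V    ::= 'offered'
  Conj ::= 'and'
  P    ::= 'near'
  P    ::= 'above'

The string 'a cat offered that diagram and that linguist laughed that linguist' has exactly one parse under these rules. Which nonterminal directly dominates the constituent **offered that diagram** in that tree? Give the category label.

S

S
  S
    NP
      Det: a
      N: cat
    VP
      V: offered
      NP
        Det: that
        N: diagram
  Conj: and
  S
    NP
      Det: that
      N: linguist
    VP
      V: laughed
      NP
        Det: that
        N: linguist
The span 'offered that diagram' is the VP node built by VP → V NP.
Its mother is the S built by S → NP VP.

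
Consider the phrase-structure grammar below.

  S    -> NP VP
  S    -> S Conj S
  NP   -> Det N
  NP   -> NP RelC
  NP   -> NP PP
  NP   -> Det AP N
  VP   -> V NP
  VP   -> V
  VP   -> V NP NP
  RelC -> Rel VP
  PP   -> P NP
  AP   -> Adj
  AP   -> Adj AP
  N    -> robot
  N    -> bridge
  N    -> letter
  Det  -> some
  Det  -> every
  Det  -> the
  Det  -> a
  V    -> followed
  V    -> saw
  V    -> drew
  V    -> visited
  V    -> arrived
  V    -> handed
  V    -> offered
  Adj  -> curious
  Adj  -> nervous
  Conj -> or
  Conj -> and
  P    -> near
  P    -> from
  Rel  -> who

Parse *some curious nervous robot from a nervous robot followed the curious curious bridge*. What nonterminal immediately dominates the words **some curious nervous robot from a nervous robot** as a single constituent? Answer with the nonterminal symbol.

[S [NP [NP [Det some] [AP [Adj curious] [AP [Adj nervous]]] [N robot]] [PP [P from] [NP [Det a] [AP [Adj nervous]] [N robot]]]] [VP [V followed] [NP [Det the] [AP [Adj curious] [AP [Adj curious]]] [N bridge]]]]
The span 'some curious nervous robot from a nervous robot' is the NP node built by NP → NP PP.

NP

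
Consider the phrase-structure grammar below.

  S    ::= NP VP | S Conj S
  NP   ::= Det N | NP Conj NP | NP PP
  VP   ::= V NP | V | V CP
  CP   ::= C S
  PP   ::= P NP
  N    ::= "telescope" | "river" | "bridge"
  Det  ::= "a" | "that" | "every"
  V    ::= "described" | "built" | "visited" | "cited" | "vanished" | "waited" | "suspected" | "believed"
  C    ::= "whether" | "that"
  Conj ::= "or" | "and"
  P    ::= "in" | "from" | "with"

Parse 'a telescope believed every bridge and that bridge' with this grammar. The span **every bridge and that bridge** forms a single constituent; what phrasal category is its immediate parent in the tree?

[S [NP [Det a] [N telescope]] [VP [V believed] [NP [NP [Det every] [N bridge]] [Conj and] [NP [Det that] [N bridge]]]]]
The span 'every bridge and that bridge' is the NP node built by NP → NP Conj NP.
Its mother is the VP built by VP → V NP.

VP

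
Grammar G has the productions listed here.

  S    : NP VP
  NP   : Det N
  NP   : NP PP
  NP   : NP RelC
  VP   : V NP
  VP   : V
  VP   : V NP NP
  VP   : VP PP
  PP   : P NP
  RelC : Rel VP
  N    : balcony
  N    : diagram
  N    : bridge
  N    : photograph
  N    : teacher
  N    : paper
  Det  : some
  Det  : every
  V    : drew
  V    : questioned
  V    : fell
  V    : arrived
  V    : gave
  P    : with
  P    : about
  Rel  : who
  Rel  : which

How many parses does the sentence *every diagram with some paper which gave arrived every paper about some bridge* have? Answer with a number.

Two of the 4 distinct bracketings:
[S [NP [NP [Det every] [N diagram]] [PP [P with] [NP [NP [Det some] [N paper]] [RelC [Rel which] [VP [V gave]]]]]] [VP [V arrived] [NP [NP [Det every] [N paper]] [PP [P about] [NP [Det some] [N bridge]]]]]]
[S [NP [NP [Det every] [N diagram]] [PP [P with] [NP [NP [Det some] [N paper]] [RelC [Rel which] [VP [V gave]]]]]] [VP [VP [V arrived] [NP [Det every] [N paper]]] [PP [P about] [NP [Det some] [N bridge]]]]]
The difference turns on whether VP → VP PP is used at the relevant span, versus an alternative expansion of VP.

4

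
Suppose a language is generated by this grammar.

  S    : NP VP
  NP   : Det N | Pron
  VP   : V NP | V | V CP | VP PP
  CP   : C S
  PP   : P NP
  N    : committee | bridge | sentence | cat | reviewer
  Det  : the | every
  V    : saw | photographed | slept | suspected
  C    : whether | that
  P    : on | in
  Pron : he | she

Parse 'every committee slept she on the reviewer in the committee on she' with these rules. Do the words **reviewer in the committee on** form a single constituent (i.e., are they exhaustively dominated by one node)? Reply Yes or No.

No

[S [NP [Det every] [N committee]] [VP [VP [VP [VP [V slept] [NP [Pron she]]] [PP [P on] [NP [Det the] [N reviewer]]]] [PP [P in] [NP [Det the] [N committee]]]] [PP [P on] [NP [Pron she]]]]]
The smallest constituent containing 'reviewer in the committee on' is the VP spanning 'slept she on the reviewer in the committee on she'; no single node in the tree dominates exactly the given words.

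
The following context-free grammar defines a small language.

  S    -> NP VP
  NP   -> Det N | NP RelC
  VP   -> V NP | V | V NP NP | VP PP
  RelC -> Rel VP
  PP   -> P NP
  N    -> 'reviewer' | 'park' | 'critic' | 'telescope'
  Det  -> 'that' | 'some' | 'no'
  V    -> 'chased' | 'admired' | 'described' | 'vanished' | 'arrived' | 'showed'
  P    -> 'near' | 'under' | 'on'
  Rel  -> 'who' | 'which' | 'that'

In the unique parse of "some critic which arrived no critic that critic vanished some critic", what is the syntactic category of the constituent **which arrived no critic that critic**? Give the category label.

[S [NP [NP [Det some] [N critic]] [RelC [Rel which] [VP [V arrived] [NP [Det no] [N critic]] [NP [Det that] [N critic]]]]] [VP [V vanished] [NP [Det some] [N critic]]]]
The span 'which arrived no critic that critic' is the RelC node built by RelC → Rel VP.

RelC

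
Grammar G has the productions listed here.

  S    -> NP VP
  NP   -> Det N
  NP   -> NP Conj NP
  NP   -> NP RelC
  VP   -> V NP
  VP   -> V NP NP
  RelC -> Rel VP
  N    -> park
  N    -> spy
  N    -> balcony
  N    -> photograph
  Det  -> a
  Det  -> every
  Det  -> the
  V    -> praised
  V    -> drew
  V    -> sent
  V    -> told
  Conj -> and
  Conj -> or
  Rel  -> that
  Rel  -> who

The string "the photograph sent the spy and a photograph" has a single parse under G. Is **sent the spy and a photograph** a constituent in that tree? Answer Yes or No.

Yes

[S [NP [Det the] [N photograph]] [VP [V sent] [NP [NP [Det the] [N spy]] [Conj and] [NP [Det a] [N photograph]]]]]
The words 'sent the spy and a photograph' are exhaustively dominated by a single VP node (built by VP → V NP), so they form a constituent.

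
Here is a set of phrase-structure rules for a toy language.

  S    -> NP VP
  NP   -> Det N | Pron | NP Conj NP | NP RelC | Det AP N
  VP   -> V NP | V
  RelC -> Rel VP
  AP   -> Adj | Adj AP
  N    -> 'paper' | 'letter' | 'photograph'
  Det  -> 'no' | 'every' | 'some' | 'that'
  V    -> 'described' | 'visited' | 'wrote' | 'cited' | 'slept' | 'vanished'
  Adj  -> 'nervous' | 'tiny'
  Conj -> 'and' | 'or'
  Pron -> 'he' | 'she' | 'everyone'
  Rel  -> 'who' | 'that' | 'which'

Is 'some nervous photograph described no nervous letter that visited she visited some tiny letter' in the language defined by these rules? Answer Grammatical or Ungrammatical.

Ungrammatical

For S → NP VP, the only prefix that parses as NP is 'some nervous photograph', but the remainder 'described no nervous letter that visited she visited some tiny letter' is not a VP under these rules.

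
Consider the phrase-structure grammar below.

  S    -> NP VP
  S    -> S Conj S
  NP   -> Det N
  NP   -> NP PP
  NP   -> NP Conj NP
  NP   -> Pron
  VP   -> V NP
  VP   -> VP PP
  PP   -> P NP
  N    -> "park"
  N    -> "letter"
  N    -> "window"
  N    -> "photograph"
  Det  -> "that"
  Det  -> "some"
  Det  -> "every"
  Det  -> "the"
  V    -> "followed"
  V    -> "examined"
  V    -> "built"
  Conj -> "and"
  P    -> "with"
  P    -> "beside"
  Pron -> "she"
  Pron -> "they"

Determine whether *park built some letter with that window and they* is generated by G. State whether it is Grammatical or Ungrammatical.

Ungrammatical

For S → NP VP, no prefix of the string parses as an NP. The alternative S rule S → S Conj S likewise has no satisfying split.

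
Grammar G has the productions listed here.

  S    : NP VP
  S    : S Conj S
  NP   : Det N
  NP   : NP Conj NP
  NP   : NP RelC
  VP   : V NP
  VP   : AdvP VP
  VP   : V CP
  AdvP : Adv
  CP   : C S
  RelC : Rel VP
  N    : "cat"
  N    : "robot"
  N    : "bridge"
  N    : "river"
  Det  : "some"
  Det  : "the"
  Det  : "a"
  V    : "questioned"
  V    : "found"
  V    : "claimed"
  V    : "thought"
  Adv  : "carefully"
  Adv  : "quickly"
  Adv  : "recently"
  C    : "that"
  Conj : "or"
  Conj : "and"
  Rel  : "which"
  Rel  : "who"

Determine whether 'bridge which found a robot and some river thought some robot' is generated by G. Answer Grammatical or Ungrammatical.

For S → NP VP, no prefix of the string parses as an NP. The alternative S rule S → S Conj S likewise has no satisfying split.

Ungrammatical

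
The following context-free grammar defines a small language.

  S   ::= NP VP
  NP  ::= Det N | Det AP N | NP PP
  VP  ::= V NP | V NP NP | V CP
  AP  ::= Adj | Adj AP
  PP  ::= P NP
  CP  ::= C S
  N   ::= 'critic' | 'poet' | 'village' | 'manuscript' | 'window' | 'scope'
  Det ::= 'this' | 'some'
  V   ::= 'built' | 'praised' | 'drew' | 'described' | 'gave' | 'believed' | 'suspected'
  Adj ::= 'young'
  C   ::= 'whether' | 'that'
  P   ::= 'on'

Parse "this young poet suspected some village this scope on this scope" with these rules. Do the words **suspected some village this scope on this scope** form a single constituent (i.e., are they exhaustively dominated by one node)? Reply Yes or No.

Yes

[S [NP [Det this] [AP [Adj young]] [N poet]] [VP [V suspected] [NP [Det some] [N village]] [NP [NP [Det this] [N scope]] [PP [P on] [NP [Det this] [N scope]]]]]]
The words 'suspected some village this scope on this scope' are exhaustively dominated by a single VP node (built by VP → V NP NP), so they form a constituent.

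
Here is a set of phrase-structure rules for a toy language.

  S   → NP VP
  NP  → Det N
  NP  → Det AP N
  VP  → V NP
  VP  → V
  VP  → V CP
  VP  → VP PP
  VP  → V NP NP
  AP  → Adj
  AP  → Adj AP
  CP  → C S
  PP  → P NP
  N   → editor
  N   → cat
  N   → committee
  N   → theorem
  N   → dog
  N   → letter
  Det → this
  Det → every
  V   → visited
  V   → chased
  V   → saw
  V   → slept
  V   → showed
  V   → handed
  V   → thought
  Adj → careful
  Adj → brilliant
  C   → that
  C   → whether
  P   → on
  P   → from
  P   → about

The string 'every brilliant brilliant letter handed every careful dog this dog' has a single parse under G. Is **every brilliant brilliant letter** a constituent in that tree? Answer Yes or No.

Yes

[S [NP [Det every] [AP [Adj brilliant] [AP [Adj brilliant]]] [N letter]] [VP [V handed] [NP [Det every] [AP [Adj careful]] [N dog]] [NP [Det this] [N dog]]]]
The words 'every brilliant brilliant letter' are exhaustively dominated by a single NP node (built by NP → Det AP N), so they form a constituent.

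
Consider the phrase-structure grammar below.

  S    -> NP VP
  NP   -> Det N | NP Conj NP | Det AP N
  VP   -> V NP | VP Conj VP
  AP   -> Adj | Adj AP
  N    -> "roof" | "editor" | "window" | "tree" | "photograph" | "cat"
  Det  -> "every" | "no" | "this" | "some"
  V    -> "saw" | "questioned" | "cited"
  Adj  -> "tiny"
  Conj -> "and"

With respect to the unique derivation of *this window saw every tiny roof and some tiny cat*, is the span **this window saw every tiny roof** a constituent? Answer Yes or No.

No

[S [NP [Det this] [N window]] [VP [V saw] [NP [NP [Det every] [AP [Adj tiny]] [N roof]] [Conj and] [NP [Det some] [AP [Adj tiny]] [N cat]]]]]
The smallest constituent containing 'this window saw every tiny roof' is the S spanning 'this window saw every tiny roof and some tiny cat'; no single node in the tree dominates exactly the given words.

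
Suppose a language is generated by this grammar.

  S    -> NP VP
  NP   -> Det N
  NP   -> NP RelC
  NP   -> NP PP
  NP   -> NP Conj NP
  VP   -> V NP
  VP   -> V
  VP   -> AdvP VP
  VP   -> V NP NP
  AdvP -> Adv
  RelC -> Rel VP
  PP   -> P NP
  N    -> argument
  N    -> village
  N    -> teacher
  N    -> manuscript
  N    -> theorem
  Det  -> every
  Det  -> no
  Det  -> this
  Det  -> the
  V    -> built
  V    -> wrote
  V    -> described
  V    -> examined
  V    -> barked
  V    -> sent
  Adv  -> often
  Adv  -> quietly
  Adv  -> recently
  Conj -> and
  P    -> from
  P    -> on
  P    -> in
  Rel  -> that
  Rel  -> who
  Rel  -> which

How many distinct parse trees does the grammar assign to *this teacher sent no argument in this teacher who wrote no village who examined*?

7

Two of the 7 distinct bracketings:
[S [NP [Det this] [N teacher]] [VP [V sent] [NP [NP [NP [Det no] [N argument]] [PP [P in] [NP [Det this] [N teacher]]]] [RelC [Rel who] [VP [V wrote] [NP [NP [Det no] [N village]] [RelC [Rel who] [VP [V examined]]]]]]]]]
[S [NP [Det this] [N teacher]] [VP [V sent] [NP [NP [NP [NP [Det no] [N argument]] [PP [P in] [NP [Det this] [N teacher]]]] [RelC [Rel who] [VP [V wrote] [NP [Det no] [N village]]]]] [RelC [Rel who] [VP [V examined]]]]]]
The trees differ in how a recursive rule is bracketed over the same span.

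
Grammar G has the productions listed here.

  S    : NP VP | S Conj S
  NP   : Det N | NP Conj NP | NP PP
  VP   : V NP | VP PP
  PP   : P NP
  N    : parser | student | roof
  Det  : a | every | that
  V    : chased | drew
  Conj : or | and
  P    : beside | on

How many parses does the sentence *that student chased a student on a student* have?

2

The two bracketings:
[S [NP [Det that] [N student]] [VP [V chased] [NP [NP [Det a] [N student]] [PP [P on] [NP [Det a] [N student]]]]]]
[S [NP [Det that] [N student]] [VP [VP [V chased] [NP [Det a] [N student]]] [PP [P on] [NP [Det a] [N student]]]]]
The difference turns on whether NP → NP PP is used at the relevant span, versus an alternative expansion of NP.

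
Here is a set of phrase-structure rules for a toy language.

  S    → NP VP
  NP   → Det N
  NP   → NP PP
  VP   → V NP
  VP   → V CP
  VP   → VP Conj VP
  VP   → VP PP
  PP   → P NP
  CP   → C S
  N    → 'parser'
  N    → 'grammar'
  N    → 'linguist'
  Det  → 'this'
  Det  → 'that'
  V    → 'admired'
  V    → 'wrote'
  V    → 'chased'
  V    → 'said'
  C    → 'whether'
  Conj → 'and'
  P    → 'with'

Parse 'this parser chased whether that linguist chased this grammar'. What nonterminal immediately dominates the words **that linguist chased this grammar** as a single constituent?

S

[S [NP [Det this] [N parser]] [VP [V chased] [CP [C whether] [S [NP [Det that] [N linguist]] [VP [V chased] [NP [Det this] [N grammar]]]]]]]
The span 'that linguist chased this grammar' is the S node built by S → NP VP.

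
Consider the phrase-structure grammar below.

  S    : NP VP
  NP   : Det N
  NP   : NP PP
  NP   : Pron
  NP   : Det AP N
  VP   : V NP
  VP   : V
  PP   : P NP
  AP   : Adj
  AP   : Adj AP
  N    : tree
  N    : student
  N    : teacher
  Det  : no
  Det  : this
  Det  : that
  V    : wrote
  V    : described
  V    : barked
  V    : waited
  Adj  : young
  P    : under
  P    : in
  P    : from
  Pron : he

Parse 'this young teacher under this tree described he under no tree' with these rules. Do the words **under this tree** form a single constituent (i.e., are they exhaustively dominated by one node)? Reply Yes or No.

Yes

[S [NP [NP [Det this] [AP [Adj young]] [N teacher]] [PP [P under] [NP [Det this] [N tree]]]] [VP [V described] [NP [NP [Pron he]] [PP [P under] [NP [Det no] [N tree]]]]]]
The words 'under this tree' are exhaustively dominated by a single PP node (built by PP → P NP), so they form a constituent.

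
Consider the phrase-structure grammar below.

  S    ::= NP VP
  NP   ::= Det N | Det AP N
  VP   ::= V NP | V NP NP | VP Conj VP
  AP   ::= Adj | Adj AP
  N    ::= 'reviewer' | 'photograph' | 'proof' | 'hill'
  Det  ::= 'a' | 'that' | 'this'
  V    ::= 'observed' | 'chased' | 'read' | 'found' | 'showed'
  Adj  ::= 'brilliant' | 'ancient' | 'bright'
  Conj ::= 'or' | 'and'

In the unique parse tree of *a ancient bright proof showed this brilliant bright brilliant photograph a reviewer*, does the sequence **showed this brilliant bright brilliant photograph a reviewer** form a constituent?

[S [NP [Det a] [AP [Adj ancient] [AP [Adj bright]]] [N proof]] [VP [V showed] [NP [Det this] [AP [Adj brilliant] [AP [Adj bright] [AP [Adj brilliant]]]] [N photograph]] [NP [Det a] [N reviewer]]]]
The words 'showed this brilliant bright brilliant photograph a reviewer' are exhaustively dominated by a single VP node (built by VP → V NP NP), so they form a constituent.

Yes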